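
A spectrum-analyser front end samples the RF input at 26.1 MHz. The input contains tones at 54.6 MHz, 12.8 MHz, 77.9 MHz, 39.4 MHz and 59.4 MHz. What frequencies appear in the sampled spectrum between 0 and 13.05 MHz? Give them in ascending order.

fs/2 = 13.05 MHz.
54.6 MHz mod fs = 2.4 MHz.
2.4 MHz ≤ fs/2 = 13.05 MHz, appears at 2.4 MHz.
12.8 MHz ≤ fs/2 = 13.05 MHz, passes unchanged.
77.9 MHz mod fs = 25.7 MHz.
25.7 MHz > fs/2 = 13.05 MHz, folds to fs − 25.7 MHz = 0.4 MHz.
39.4 MHz mod fs = 13.3 MHz.
13.3 MHz > fs/2 = 13.05 MHz, folds to fs − 13.3 MHz = 12.8 MHz.
59.4 MHz mod fs = 7.2 MHz.
7.2 MHz ≤ fs/2 = 13.05 MHz, appears at 7.2 MHz.
Distinct values: {0.4 MHz, 2.4 MHz, 7.2 MHz, 12.8 MHz}.

0.4 MHz, 2.4 MHz, 7.2 MHz, 12.8 MHz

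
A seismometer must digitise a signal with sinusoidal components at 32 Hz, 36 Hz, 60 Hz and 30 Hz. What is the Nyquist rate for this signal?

120 Hz

Highest-frequency component: 60 Hz.
Nyquist rate = 2 × 60 Hz = 120 Hz.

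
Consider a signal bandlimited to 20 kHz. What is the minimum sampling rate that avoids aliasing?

40 kHz

Nyquist rate = 2 × 20 kHz = 40 kHz.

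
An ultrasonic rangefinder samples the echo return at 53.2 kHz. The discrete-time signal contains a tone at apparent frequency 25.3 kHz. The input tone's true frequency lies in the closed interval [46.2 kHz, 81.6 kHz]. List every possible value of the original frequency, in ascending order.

78.5 kHz, 81.1 kHz

Frequencies that alias to 25.3 kHz are k·fs ± 25.3 kHz for integer k ≥ 0.
k=0: 25.3 kHz.
k=1: 27.9 kHz, 78.5 kHz.
k=2: 81.1 kHz, 131.7 kHz.
k=3: 134.3 kHz, 184.9 kHz.
Within [46.2 kHz, 81.6 kHz]: 78.5 kHz, 81.1 kHz.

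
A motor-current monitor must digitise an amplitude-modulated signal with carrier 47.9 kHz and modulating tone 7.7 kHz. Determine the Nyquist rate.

111.2 kHz

AM sidebands sit at fc ± fm = 40.2 kHz and 55.6 kHz.
Highest-frequency component: 55.6 kHz.
Nyquist rate = 2 × 55.6 kHz = 111.2 kHz.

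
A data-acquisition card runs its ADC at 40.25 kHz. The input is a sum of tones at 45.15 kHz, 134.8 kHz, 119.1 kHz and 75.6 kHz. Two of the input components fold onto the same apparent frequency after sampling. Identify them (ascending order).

45.15 kHz, 75.6 kHz

fs/2 = 20.125 kHz.
45.15 kHz mod fs = 4.9 kHz.
4.9 kHz ≤ fs/2 = 20.125 kHz, appears at 4.9 kHz.
134.8 kHz mod fs = 14.05 kHz.
14.05 kHz ≤ fs/2 = 20.125 kHz, appears at 14.05 kHz.
119.1 kHz mod fs = 38.6 kHz.
38.6 kHz > fs/2 = 20.125 kHz, folds to fs − 38.6 kHz = 1.65 kHz.
75.6 kHz mod fs = 35.35 kHz.
35.35 kHz > fs/2 = 20.125 kHz, folds to fs − 35.35 kHz = 4.9 kHz.
45.15 kHz and 75.6 kHz both map to 4.9 kHz.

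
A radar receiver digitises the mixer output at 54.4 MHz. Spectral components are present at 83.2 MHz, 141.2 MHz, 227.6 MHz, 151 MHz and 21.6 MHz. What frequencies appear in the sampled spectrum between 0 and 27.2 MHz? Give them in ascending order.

10 MHz, 12.2 MHz, 21.6 MHz, 22 MHz, 25.6 MHz

fs/2 = 27.2 MHz.
83.2 MHz mod fs = 28.8 MHz.
28.8 MHz > fs/2 = 27.2 MHz, folds to fs − 28.8 MHz = 25.6 MHz.
141.2 MHz mod fs = 32.4 MHz.
32.4 MHz > fs/2 = 27.2 MHz, folds to fs − 32.4 MHz = 22 MHz.
227.6 MHz mod fs = 10 MHz.
10 MHz ≤ fs/2 = 27.2 MHz, appears at 10 MHz.
151 MHz mod fs = 42.2 MHz.
42.2 MHz > fs/2 = 27.2 MHz, folds to fs − 42.2 MHz = 12.2 MHz.
21.6 MHz ≤ fs/2 = 27.2 MHz, passes unchanged.
Distinct values: {10 MHz, 12.2 MHz, 21.6 MHz, 22 MHz, 25.6 MHz}.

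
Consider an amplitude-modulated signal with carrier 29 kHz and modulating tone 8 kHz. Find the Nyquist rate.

AM sidebands sit at fc ± fm = 21 kHz and 37 kHz.
Highest-frequency component: 37 kHz.
Nyquist rate = 2 × 37 kHz = 74 kHz.

74 kHz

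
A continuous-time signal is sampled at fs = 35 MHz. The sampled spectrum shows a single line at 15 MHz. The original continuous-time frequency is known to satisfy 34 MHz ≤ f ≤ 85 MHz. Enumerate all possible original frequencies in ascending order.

50 MHz, 55 MHz, 85 MHz

Frequencies that alias to 15 MHz are k·fs ± 15 MHz for integer k ≥ 0.
k=0: 15 MHz.
k=1: 20 MHz, 50 MHz.
k=2: 55 MHz, 85 MHz.
k=3: 90 MHz, 120 MHz.
Within [34 MHz, 85 MHz]: 50 MHz, 55 MHz, 85 MHz.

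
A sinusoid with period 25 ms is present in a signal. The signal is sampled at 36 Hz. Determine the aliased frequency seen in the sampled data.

T = 25 ms → f = 1/T = 40 Hz.
40 Hz mod fs = 4 Hz.
4 Hz ≤ fs/2 = 18 Hz, appears at 4 Hz.

4 Hz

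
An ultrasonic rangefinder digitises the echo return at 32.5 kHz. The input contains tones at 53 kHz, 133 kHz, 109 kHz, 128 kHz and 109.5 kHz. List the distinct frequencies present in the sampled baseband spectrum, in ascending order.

fs/2 = 16.25 kHz.
53 kHz mod fs = 20.5 kHz.
20.5 kHz > fs/2 = 16.25 kHz, folds to fs − 20.5 kHz = 12 kHz.
133 kHz mod fs = 3 kHz.
3 kHz ≤ fs/2 = 16.25 kHz, appears at 3 kHz.
109 kHz mod fs = 11.5 kHz.
11.5 kHz ≤ fs/2 = 16.25 kHz, appears at 11.5 kHz.
128 kHz mod fs = 30.5 kHz.
30.5 kHz > fs/2 = 16.25 kHz, folds to fs − 30.5 kHz = 2 kHz.
109.5 kHz mod fs = 12 kHz.
12 kHz ≤ fs/2 = 16.25 kHz, appears at 12 kHz.
Distinct values: {2 kHz, 3 kHz, 11.5 kHz, 12 kHz}.

2 kHz, 3 kHz, 11.5 kHz, 12 kHz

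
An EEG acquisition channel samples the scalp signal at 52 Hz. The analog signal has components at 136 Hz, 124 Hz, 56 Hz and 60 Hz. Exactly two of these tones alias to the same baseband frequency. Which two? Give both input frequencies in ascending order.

124 Hz, 136 Hz

fs/2 = 26 Hz.
136 Hz mod fs = 32 Hz.
32 Hz > fs/2 = 26 Hz, folds to fs − 32 Hz = 20 Hz.
124 Hz mod fs = 20 Hz.
20 Hz ≤ fs/2 = 26 Hz, appears at 20 Hz.
56 Hz mod fs = 4 Hz.
4 Hz ≤ fs/2 = 26 Hz, appears at 4 Hz.
60 Hz mod fs = 8 Hz.
8 Hz ≤ fs/2 = 26 Hz, appears at 8 Hz.
124 Hz and 136 Hz both map to 20 Hz.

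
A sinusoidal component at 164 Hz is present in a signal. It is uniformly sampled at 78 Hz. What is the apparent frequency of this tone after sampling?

164 Hz mod fs = 8 Hz.
8 Hz ≤ fs/2 = 39 Hz, appears at 8 Hz.

8 Hz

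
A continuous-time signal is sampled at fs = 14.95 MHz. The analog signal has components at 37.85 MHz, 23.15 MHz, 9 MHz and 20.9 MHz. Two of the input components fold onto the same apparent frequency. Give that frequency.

fs/2 = 7.475 MHz.
37.85 MHz mod fs = 7.95 MHz.
7.95 MHz > fs/2 = 7.475 MHz, folds to fs − 7.95 MHz = 7 MHz.
23.15 MHz mod fs = 8.2 MHz.
8.2 MHz > fs/2 = 7.475 MHz, folds to fs − 8.2 MHz = 6.75 MHz.
9 MHz > fs/2 = 7.475 MHz, folds to fs − 9 MHz = 5.95 MHz.
20.9 MHz mod fs = 5.95 MHz.
5.95 MHz ≤ fs/2 = 7.475 MHz, appears at 5.95 MHz.
9 MHz and 20.9 MHz both map to 5.95 MHz.

5.95 MHz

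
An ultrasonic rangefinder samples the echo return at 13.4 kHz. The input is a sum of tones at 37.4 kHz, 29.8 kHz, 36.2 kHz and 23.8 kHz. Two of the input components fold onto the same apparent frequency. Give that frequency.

fs/2 = 6.7 kHz.
37.4 kHz mod fs = 10.6 kHz.
10.6 kHz > fs/2 = 6.7 kHz, folds to fs − 10.6 kHz = 2.8 kHz.
29.8 kHz mod fs = 3 kHz.
3 kHz ≤ fs/2 = 6.7 kHz, appears at 3 kHz.
36.2 kHz mod fs = 9.4 kHz.
9.4 kHz > fs/2 = 6.7 kHz, folds to fs − 9.4 kHz = 4 kHz.
23.8 kHz mod fs = 10.4 kHz.
10.4 kHz > fs/2 = 6.7 kHz, folds to fs − 10.4 kHz = 3 kHz.
23.8 kHz and 29.8 kHz both map to 3 kHz.

3 kHz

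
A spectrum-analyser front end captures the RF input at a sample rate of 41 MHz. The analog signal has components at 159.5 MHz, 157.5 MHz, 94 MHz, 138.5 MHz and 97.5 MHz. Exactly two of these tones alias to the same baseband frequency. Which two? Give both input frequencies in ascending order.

97.5 MHz, 138.5 MHz

fs/2 = 20.5 MHz.
159.5 MHz mod fs = 36.5 MHz.
36.5 MHz > fs/2 = 20.5 MHz, folds to fs − 36.5 MHz = 4.5 MHz.
157.5 MHz mod fs = 34.5 MHz.
34.5 MHz > fs/2 = 20.5 MHz, folds to fs − 34.5 MHz = 6.5 MHz.
94 MHz mod fs = 12 MHz.
12 MHz ≤ fs/2 = 20.5 MHz, appears at 12 MHz.
138.5 MHz mod fs = 15.5 MHz.
15.5 MHz ≤ fs/2 = 20.5 MHz, appears at 15.5 MHz.
97.5 MHz mod fs = 15.5 MHz.
15.5 MHz ≤ fs/2 = 20.5 MHz, appears at 15.5 MHz.
97.5 MHz and 138.5 MHz both map to 15.5 MHz.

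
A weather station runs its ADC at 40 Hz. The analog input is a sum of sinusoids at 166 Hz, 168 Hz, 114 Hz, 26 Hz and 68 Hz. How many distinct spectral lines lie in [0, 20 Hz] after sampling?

fs/2 = 20 Hz.
166 Hz mod fs = 6 Hz.
6 Hz ≤ fs/2 = 20 Hz, appears at 6 Hz.
168 Hz mod fs = 8 Hz.
8 Hz ≤ fs/2 = 20 Hz, appears at 8 Hz.
114 Hz mod fs = 34 Hz.
34 Hz > fs/2 = 20 Hz, folds to fs − 34 Hz = 6 Hz.
26 Hz > fs/2 = 20 Hz, folds to fs − 26 Hz = 14 Hz.
68 Hz mod fs = 28 Hz.
28 Hz > fs/2 = 20 Hz, folds to fs − 28 Hz = 12 Hz.
Distinct values: {6 Hz, 8 Hz, 12 Hz, 14 Hz} → 4.

4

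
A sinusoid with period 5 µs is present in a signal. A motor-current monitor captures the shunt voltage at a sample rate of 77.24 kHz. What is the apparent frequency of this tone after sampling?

31.72 kHz

T = 5 µs → f = 1/T = 200 kHz.
200 kHz mod fs = 45.52 kHz.
45.52 kHz > fs/2 = 38.62 kHz, folds to fs − 45.52 kHz = 31.72 kHz.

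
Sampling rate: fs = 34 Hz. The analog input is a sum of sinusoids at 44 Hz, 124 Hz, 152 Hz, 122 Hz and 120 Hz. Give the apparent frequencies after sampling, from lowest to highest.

10 Hz, 12 Hz, 14 Hz, 16 Hz

fs/2 = 17 Hz.
44 Hz mod fs = 10 Hz.
10 Hz ≤ fs/2 = 17 Hz, appears at 10 Hz.
124 Hz mod fs = 22 Hz.
22 Hz > fs/2 = 17 Hz, folds to fs − 22 Hz = 12 Hz.
152 Hz mod fs = 16 Hz.
16 Hz ≤ fs/2 = 17 Hz, appears at 16 Hz.
122 Hz mod fs = 20 Hz.
20 Hz > fs/2 = 17 Hz, folds to fs − 20 Hz = 14 Hz.
120 Hz mod fs = 18 Hz.
18 Hz > fs/2 = 17 Hz, folds to fs − 18 Hz = 16 Hz.
Distinct values: {10 Hz, 12 Hz, 14 Hz, 16 Hz}.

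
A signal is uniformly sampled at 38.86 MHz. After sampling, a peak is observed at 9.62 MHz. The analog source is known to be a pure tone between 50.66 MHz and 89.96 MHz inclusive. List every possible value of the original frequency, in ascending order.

Frequencies that alias to 9.62 MHz are k·fs ± 9.62 MHz for integer k ≥ 0.
k=0: 9.62 MHz.
k=1: 29.24 MHz, 48.48 MHz.
k=2: 68.1 MHz, 87.34 MHz.
k=3: 106.96 MHz, 126.2 MHz.
Within [50.66 MHz, 89.96 MHz]: 68.1 MHz, 87.34 MHz.

68.1 MHz, 87.34 MHz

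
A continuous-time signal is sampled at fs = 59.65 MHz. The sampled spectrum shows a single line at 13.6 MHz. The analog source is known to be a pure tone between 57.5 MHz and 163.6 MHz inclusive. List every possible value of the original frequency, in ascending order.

Frequencies that alias to 13.6 MHz are k·fs ± 13.6 MHz for integer k ≥ 0.
k=0: 13.6 MHz.
k=1: 46.05 MHz, 73.25 MHz.
k=2: 105.7 MHz, 132.9 MHz.
k=3: 165.35 MHz, 192.55 MHz.
Within [57.5 MHz, 163.6 MHz]: 73.25 MHz, 105.7 MHz, 132.9 MHz.

73.25 MHz, 105.7 MHz, 132.9 MHz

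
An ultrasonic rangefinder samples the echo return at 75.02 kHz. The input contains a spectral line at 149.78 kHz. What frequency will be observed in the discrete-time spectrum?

0.26 kHz

149.78 kHz mod fs = 74.76 kHz.
74.76 kHz > fs/2 = 37.51 kHz, folds to fs − 74.76 kHz = 0.26 kHz.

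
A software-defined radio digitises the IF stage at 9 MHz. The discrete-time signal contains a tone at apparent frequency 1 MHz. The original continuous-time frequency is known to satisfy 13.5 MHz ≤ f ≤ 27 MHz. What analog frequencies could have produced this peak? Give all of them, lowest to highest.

17 MHz, 19 MHz, 26 MHz

Frequencies that alias to 1 MHz are k·fs ± 1 MHz for integer k ≥ 0.
k=0: 1 MHz.
k=1: 8 MHz, 10 MHz.
k=2: 17 MHz, 19 MHz.
k=3: 26 MHz, 28 MHz.
k=4: 35 MHz, 37 MHz.
Within [13.5 MHz, 27 MHz]: 17 MHz, 19 MHz, 26 MHz.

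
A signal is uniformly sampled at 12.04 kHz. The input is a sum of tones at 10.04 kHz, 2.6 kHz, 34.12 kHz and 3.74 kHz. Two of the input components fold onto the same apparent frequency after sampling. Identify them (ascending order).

10.04 kHz, 34.12 kHz

fs/2 = 6.02 kHz.
10.04 kHz > fs/2 = 6.02 kHz, folds to fs − 10.04 kHz = 2 kHz.
2.6 kHz ≤ fs/2 = 6.02 kHz, passes unchanged.
34.12 kHz mod fs = 10.04 kHz.
10.04 kHz > fs/2 = 6.02 kHz, folds to fs − 10.04 kHz = 2 kHz.
3.74 kHz ≤ fs/2 = 6.02 kHz, passes unchanged.
10.04 kHz and 34.12 kHz both map to 2 kHz.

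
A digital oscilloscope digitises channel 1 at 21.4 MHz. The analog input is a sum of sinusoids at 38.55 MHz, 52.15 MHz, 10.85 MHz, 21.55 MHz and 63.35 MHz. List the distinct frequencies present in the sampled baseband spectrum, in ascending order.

0.15 MHz, 0.85 MHz, 4.25 MHz, 9.35 MHz, 10.55 MHz

fs/2 = 10.7 MHz.
38.55 MHz mod fs = 17.15 MHz.
17.15 MHz > fs/2 = 10.7 MHz, folds to fs − 17.15 MHz = 4.25 MHz.
52.15 MHz mod fs = 9.35 MHz.
9.35 MHz ≤ fs/2 = 10.7 MHz, appears at 9.35 MHz.
10.85 MHz > fs/2 = 10.7 MHz, folds to fs − 10.85 MHz = 10.55 MHz.
21.55 MHz mod fs = 0.15 MHz.
0.15 MHz ≤ fs/2 = 10.7 MHz, appears at 0.15 MHz.
63.35 MHz mod fs = 20.55 MHz.
20.55 MHz > fs/2 = 10.7 MHz, folds to fs − 20.55 MHz = 0.85 MHz.
Distinct values: {0.15 MHz, 0.85 MHz, 4.25 MHz, 9.35 MHz, 10.55 MHz}.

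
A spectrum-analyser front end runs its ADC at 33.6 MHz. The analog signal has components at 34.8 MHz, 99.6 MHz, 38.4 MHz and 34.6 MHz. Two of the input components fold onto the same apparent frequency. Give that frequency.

fs/2 = 16.8 MHz.
34.8 MHz mod fs = 1.2 MHz.
1.2 MHz ≤ fs/2 = 16.8 MHz, appears at 1.2 MHz.
99.6 MHz mod fs = 32.4 MHz.
32.4 MHz > fs/2 = 16.8 MHz, folds to fs − 32.4 MHz = 1.2 MHz.
38.4 MHz mod fs = 4.8 MHz.
4.8 MHz ≤ fs/2 = 16.8 MHz, appears at 4.8 MHz.
34.6 MHz mod fs = 1 MHz.
1 MHz ≤ fs/2 = 16.8 MHz, appears at 1 MHz.
34.8 MHz and 99.6 MHz both map to 1.2 MHz.

1.2 MHz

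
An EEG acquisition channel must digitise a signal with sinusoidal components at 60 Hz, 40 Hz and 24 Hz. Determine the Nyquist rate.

120 Hz

Highest-frequency component: 60 Hz.
Nyquist rate = 2 × 60 Hz = 120 Hz.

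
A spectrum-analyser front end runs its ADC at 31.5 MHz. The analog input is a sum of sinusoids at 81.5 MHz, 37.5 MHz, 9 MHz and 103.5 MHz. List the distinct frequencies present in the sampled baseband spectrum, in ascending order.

6 MHz, 9 MHz, 13 MHz

fs/2 = 15.75 MHz.
81.5 MHz mod fs = 18.5 MHz.
18.5 MHz > fs/2 = 15.75 MHz, folds to fs − 18.5 MHz = 13 MHz.
37.5 MHz mod fs = 6 MHz.
6 MHz ≤ fs/2 = 15.75 MHz, appears at 6 MHz.
9 MHz ≤ fs/2 = 15.75 MHz, passes unchanged.
103.5 MHz mod fs = 9 MHz.
9 MHz ≤ fs/2 = 15.75 MHz, appears at 9 MHz.
Distinct values: {6 MHz, 9 MHz, 13 MHz}.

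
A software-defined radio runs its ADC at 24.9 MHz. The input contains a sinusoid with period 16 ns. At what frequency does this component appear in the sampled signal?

12.2 MHz

T = 16 ns → f = 1/T = 62.5 MHz.
62.5 MHz mod fs = 12.7 MHz.
12.7 MHz > fs/2 = 12.45 MHz, folds to fs − 12.7 MHz = 12.2 MHz.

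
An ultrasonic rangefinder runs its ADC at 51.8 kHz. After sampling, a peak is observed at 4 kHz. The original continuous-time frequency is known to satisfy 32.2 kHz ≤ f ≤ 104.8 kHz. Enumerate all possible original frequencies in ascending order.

47.8 kHz, 55.8 kHz, 99.6 kHz

Frequencies that alias to 4 kHz are k·fs ± 4 kHz for integer k ≥ 0.
k=0: 4 kHz.
k=1: 47.8 kHz, 55.8 kHz.
k=2: 99.6 kHz, 107.6 kHz.
k=3: 151.4 kHz, 159.4 kHz.
Within [32.2 kHz, 104.8 kHz]: 47.8 kHz, 55.8 kHz, 99.6 kHz.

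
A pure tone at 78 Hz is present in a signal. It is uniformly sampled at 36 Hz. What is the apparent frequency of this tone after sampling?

78 Hz mod fs = 6 Hz.
6 Hz ≤ fs/2 = 18 Hz, appears at 6 Hz.

6 Hz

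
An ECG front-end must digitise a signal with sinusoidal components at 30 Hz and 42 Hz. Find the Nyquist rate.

84 Hz

Highest-frequency component: 42 Hz.
Nyquist rate = 2 × 42 Hz = 84 Hz.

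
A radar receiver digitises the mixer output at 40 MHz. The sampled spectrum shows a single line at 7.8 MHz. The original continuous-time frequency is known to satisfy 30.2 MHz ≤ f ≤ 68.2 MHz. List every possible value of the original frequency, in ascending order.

32.2 MHz, 47.8 MHz

Frequencies that alias to 7.8 MHz are k·fs ± 7.8 MHz for integer k ≥ 0.
k=0: 7.8 MHz.
k=1: 32.2 MHz, 47.8 MHz.
k=2: 72.2 MHz, 87.8 MHz.
Within [30.2 MHz, 68.2 MHz]: 32.2 MHz, 47.8 MHz.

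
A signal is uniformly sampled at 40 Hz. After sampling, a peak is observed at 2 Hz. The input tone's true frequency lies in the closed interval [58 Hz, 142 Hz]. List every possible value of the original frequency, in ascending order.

78 Hz, 82 Hz, 118 Hz, 122 Hz

Frequencies that alias to 2 Hz are k·fs ± 2 Hz for integer k ≥ 0.
k=0: 2 Hz.
k=1: 38 Hz, 42 Hz.
k=2: 78 Hz, 82 Hz.
k=3: 118 Hz, 122 Hz.
k=4: 158 Hz, 162 Hz.
Within [58 Hz, 142 Hz]: 78 Hz, 82 Hz, 118 Hz, 122 Hz.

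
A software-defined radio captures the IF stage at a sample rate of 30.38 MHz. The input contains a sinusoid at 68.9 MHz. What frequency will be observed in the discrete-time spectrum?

68.9 MHz mod fs = 8.14 MHz.
8.14 MHz ≤ fs/2 = 15.19 MHz, appears at 8.14 MHz.

8.14 MHz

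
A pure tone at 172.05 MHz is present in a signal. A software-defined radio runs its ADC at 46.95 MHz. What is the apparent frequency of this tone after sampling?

15.75 MHz

172.05 MHz mod fs = 31.2 MHz.
31.2 MHz > fs/2 = 23.475 MHz, folds to fs − 31.2 MHz = 15.75 MHz.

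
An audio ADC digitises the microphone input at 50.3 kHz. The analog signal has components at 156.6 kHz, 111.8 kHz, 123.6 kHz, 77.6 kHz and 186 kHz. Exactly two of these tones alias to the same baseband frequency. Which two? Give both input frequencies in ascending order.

fs/2 = 25.15 kHz.
156.6 kHz mod fs = 5.7 kHz.
5.7 kHz ≤ fs/2 = 25.15 kHz, appears at 5.7 kHz.
111.8 kHz mod fs = 11.2 kHz.
11.2 kHz ≤ fs/2 = 25.15 kHz, appears at 11.2 kHz.
123.6 kHz mod fs = 23 kHz.
23 kHz ≤ fs/2 = 25.15 kHz, appears at 23 kHz.
77.6 kHz mod fs = 27.3 kHz.
27.3 kHz > fs/2 = 25.15 kHz, folds to fs − 27.3 kHz = 23 kHz.
186 kHz mod fs = 35.1 kHz.
35.1 kHz > fs/2 = 25.15 kHz, folds to fs − 35.1 kHz = 15.2 kHz.
77.6 kHz and 123.6 kHz both map to 23 kHz.

77.6 kHz, 123.6 kHz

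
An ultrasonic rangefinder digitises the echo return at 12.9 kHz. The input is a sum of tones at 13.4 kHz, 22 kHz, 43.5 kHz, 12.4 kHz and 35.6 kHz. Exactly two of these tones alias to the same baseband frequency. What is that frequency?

fs/2 = 6.45 kHz.
13.4 kHz mod fs = 0.5 kHz.
0.5 kHz ≤ fs/2 = 6.45 kHz, appears at 0.5 kHz.
22 kHz mod fs = 9.1 kHz.
9.1 kHz > fs/2 = 6.45 kHz, folds to fs − 9.1 kHz = 3.8 kHz.
43.5 kHz mod fs = 4.8 kHz.
4.8 kHz ≤ fs/2 = 6.45 kHz, appears at 4.8 kHz.
12.4 kHz > fs/2 = 6.45 kHz, folds to fs − 12.4 kHz = 0.5 kHz.
35.6 kHz mod fs = 9.8 kHz.
9.8 kHz > fs/2 = 6.45 kHz, folds to fs − 9.8 kHz = 3.1 kHz.
12.4 kHz and 13.4 kHz both map to 0.5 kHz.

0.5 kHz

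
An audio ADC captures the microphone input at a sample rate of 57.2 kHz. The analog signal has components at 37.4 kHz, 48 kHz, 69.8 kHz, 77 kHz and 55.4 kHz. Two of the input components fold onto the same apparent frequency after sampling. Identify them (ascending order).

fs/2 = 28.6 kHz.
37.4 kHz > fs/2 = 28.6 kHz, folds to fs − 37.4 kHz = 19.8 kHz.
48 kHz > fs/2 = 28.6 kHz, folds to fs − 48 kHz = 9.2 kHz.
69.8 kHz mod fs = 12.6 kHz.
12.6 kHz ≤ fs/2 = 28.6 kHz, appears at 12.6 kHz.
77 kHz mod fs = 19.8 kHz.
19.8 kHz ≤ fs/2 = 28.6 kHz, appears at 19.8 kHz.
55.4 kHz > fs/2 = 28.6 kHz, folds to fs − 55.4 kHz = 1.8 kHz.
37.4 kHz and 77 kHz both map to 19.8 kHz.

37.4 kHz, 77 kHz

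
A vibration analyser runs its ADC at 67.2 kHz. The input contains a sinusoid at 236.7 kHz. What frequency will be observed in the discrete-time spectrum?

32.1 kHz

236.7 kHz mod fs = 35.1 kHz.
35.1 kHz > fs/2 = 33.6 kHz, folds to fs − 35.1 kHz = 32.1 kHz.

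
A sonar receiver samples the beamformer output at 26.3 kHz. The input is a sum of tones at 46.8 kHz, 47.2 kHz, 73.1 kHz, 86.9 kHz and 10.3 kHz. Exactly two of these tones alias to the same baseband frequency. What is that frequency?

fs/2 = 13.15 kHz.
46.8 kHz mod fs = 20.5 kHz.
20.5 kHz > fs/2 = 13.15 kHz, folds to fs − 20.5 kHz = 5.8 kHz.
47.2 kHz mod fs = 20.9 kHz.
20.9 kHz > fs/2 = 13.15 kHz, folds to fs − 20.9 kHz = 5.4 kHz.
73.1 kHz mod fs = 20.5 kHz.
20.5 kHz > fs/2 = 13.15 kHz, folds to fs − 20.5 kHz = 5.8 kHz.
86.9 kHz mod fs = 8 kHz.
8 kHz ≤ fs/2 = 13.15 kHz, appears at 8 kHz.
10.3 kHz ≤ fs/2 = 13.15 kHz, passes unchanged.
46.8 kHz and 73.1 kHz both map to 5.8 kHz.

5.8 kHz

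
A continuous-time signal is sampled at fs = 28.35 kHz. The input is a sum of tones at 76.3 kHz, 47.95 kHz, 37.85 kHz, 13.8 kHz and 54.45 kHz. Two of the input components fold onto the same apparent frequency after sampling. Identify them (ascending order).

fs/2 = 14.175 kHz.
76.3 kHz mod fs = 19.6 kHz.
19.6 kHz > fs/2 = 14.175 kHz, folds to fs − 19.6 kHz = 8.75 kHz.
47.95 kHz mod fs = 19.6 kHz.
19.6 kHz > fs/2 = 14.175 kHz, folds to fs − 19.6 kHz = 8.75 kHz.
37.85 kHz mod fs = 9.5 kHz.
9.5 kHz ≤ fs/2 = 14.175 kHz, appears at 9.5 kHz.
13.8 kHz ≤ fs/2 = 14.175 kHz, passes unchanged.
54.45 kHz mod fs = 26.1 kHz.
26.1 kHz > fs/2 = 14.175 kHz, folds to fs − 26.1 kHz = 2.25 kHz.
47.95 kHz and 76.3 kHz both map to 8.75 kHz.

47.95 kHz, 76.3 kHz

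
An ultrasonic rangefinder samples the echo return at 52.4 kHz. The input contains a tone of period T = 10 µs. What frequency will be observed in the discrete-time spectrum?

4.8 kHz

T = 10 µs → f = 1/T = 100 kHz.
100 kHz mod fs = 47.6 kHz.
47.6 kHz > fs/2 = 26.2 kHz, folds to fs − 47.6 kHz = 4.8 kHz.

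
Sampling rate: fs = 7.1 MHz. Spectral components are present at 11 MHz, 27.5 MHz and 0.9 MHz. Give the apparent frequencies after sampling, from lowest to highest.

fs/2 = 3.55 MHz.
11 MHz mod fs = 3.9 MHz.
3.9 MHz > fs/2 = 3.55 MHz, folds to fs − 3.9 MHz = 3.2 MHz.
27.5 MHz mod fs = 6.2 MHz.
6.2 MHz > fs/2 = 3.55 MHz, folds to fs − 6.2 MHz = 0.9 MHz.
0.9 MHz ≤ fs/2 = 3.55 MHz, passes unchanged.
Distinct values: {0.9 MHz, 3.2 MHz}.

0.9 MHz, 3.2 MHz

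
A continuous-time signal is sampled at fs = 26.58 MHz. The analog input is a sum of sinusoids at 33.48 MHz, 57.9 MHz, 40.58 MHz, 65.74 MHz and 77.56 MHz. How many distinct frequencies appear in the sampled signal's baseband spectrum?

fs/2 = 13.29 MHz.
33.48 MHz mod fs = 6.9 MHz.
6.9 MHz ≤ fs/2 = 13.29 MHz, appears at 6.9 MHz.
57.9 MHz mod fs = 4.74 MHz.
4.74 MHz ≤ fs/2 = 13.29 MHz, appears at 4.74 MHz.
40.58 MHz mod fs = 14 MHz.
14 MHz > fs/2 = 13.29 MHz, folds to fs − 14 MHz = 12.58 MHz.
65.74 MHz mod fs = 12.58 MHz.
12.58 MHz ≤ fs/2 = 13.29 MHz, appears at 12.58 MHz.
77.56 MHz mod fs = 24.4 MHz.
24.4 MHz > fs/2 = 13.29 MHz, folds to fs − 24.4 MHz = 2.18 MHz.
Distinct values: {2.18 MHz, 4.74 MHz, 6.9 MHz, 12.58 MHz} → 4.

4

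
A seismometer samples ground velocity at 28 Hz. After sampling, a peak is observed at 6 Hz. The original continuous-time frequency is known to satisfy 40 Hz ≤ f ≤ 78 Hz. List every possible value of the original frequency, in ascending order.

50 Hz, 62 Hz, 78 Hz

Frequencies that alias to 6 Hz are k·fs ± 6 Hz for integer k ≥ 0.
k=0: 6 Hz.
k=1: 22 Hz, 34 Hz.
k=2: 50 Hz, 62 Hz.
k=3: 78 Hz, 90 Hz.
k=4: 106 Hz, 118 Hz.
Within [40 Hz, 78 Hz]: 50 Hz, 62 Hz, 78 Hz.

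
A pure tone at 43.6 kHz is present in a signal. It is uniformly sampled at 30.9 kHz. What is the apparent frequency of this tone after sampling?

43.6 kHz mod fs = 12.7 kHz.
12.7 kHz ≤ fs/2 = 15.45 kHz, appears at 12.7 kHz.

12.7 kHz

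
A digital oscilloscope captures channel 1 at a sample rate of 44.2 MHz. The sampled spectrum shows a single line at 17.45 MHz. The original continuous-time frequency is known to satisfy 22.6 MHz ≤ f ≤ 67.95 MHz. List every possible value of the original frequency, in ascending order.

26.75 MHz, 61.65 MHz

Frequencies that alias to 17.45 MHz are k·fs ± 17.45 MHz for integer k ≥ 0.
k=0: 17.45 MHz.
k=1: 26.75 MHz, 61.65 MHz.
k=2: 70.95 MHz, 105.85 MHz.
Within [22.6 MHz, 67.95 MHz]: 26.75 MHz, 61.65 MHz.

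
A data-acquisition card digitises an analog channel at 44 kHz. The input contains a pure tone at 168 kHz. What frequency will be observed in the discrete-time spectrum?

8 kHz

168 kHz mod fs = 36 kHz.
36 kHz > fs/2 = 22 kHz, folds to fs − 36 kHz = 8 kHz.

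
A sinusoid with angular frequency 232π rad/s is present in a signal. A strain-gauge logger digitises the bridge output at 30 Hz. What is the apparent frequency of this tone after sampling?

ω = 232π rad/s → f = ω/(2π) = 116 Hz.
116 Hz mod fs = 26 Hz.
26 Hz > fs/2 = 15 Hz, folds to fs − 26 Hz = 4 Hz.

4 Hz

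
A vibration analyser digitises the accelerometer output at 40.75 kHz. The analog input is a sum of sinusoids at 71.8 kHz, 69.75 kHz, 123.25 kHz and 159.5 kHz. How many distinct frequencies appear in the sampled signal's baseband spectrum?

4

fs/2 = 20.375 kHz.
71.8 kHz mod fs = 31.05 kHz.
31.05 kHz > fs/2 = 20.375 kHz, folds to fs − 31.05 kHz = 9.7 kHz.
69.75 kHz mod fs = 29 kHz.
29 kHz > fs/2 = 20.375 kHz, folds to fs − 29 kHz = 11.75 kHz.
123.25 kHz mod fs = 1 kHz.
1 kHz ≤ fs/2 = 20.375 kHz, appears at 1 kHz.
159.5 kHz mod fs = 37.25 kHz.
37.25 kHz > fs/2 = 20.375 kHz, folds to fs − 37.25 kHz = 3.5 kHz.
Distinct values: {1 kHz, 3.5 kHz, 9.7 kHz, 11.75 kHz} → 4.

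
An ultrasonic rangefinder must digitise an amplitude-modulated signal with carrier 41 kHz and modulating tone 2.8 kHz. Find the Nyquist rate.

87.6 kHz

AM sidebands sit at fc ± fm = 38.2 kHz and 43.8 kHz.
Highest-frequency component: 43.8 kHz.
Nyquist rate = 2 × 43.8 kHz = 87.6 kHz.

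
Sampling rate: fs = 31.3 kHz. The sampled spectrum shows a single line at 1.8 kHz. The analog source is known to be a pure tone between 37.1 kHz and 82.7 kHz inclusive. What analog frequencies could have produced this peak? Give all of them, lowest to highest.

Frequencies that alias to 1.8 kHz are k·fs ± 1.8 kHz for integer k ≥ 0.
k=0: 1.8 kHz.
k=1: 29.5 kHz, 33.1 kHz.
k=2: 60.8 kHz, 64.4 kHz.
k=3: 92.1 kHz, 95.7 kHz.
Within [37.1 kHz, 82.7 kHz]: 60.8 kHz, 64.4 kHz.

60.8 kHz, 64.4 kHz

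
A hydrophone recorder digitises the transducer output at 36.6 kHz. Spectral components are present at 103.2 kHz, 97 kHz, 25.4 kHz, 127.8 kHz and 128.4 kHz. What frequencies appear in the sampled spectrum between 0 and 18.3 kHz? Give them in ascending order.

fs/2 = 18.3 kHz.
103.2 kHz mod fs = 30 kHz.
30 kHz > fs/2 = 18.3 kHz, folds to fs − 30 kHz = 6.6 kHz.
97 kHz mod fs = 23.8 kHz.
23.8 kHz > fs/2 = 18.3 kHz, folds to fs − 23.8 kHz = 12.8 kHz.
25.4 kHz > fs/2 = 18.3 kHz, folds to fs − 25.4 kHz = 11.2 kHz.
127.8 kHz mod fs = 18 kHz.
18 kHz ≤ fs/2 = 18.3 kHz, appears at 18 kHz.
128.4 kHz mod fs = 18.6 kHz.
18.6 kHz > fs/2 = 18.3 kHz, folds to fs − 18.6 kHz = 18 kHz.
Distinct values: {6.6 kHz, 11.2 kHz, 12.8 kHz, 18 kHz}.

6.6 kHz, 11.2 kHz, 12.8 kHz, 18 kHz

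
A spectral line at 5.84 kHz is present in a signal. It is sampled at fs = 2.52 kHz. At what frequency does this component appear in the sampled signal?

0.8 kHz

5.84 kHz mod fs = 0.8 kHz.
0.8 kHz ≤ fs/2 = 1.26 kHz, appears at 0.8 kHz.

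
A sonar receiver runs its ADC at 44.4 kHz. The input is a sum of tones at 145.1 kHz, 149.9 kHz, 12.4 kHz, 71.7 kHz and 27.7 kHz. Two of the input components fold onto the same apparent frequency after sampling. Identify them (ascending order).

fs/2 = 22.2 kHz.
145.1 kHz mod fs = 11.9 kHz.
11.9 kHz ≤ fs/2 = 22.2 kHz, appears at 11.9 kHz.
149.9 kHz mod fs = 16.7 kHz.
16.7 kHz ≤ fs/2 = 22.2 kHz, appears at 16.7 kHz.
12.4 kHz ≤ fs/2 = 22.2 kHz, passes unchanged.
71.7 kHz mod fs = 27.3 kHz.
27.3 kHz > fs/2 = 22.2 kHz, folds to fs − 27.3 kHz = 17.1 kHz.
27.7 kHz > fs/2 = 22.2 kHz, folds to fs − 27.7 kHz = 16.7 kHz.
27.7 kHz and 149.9 kHz both map to 16.7 kHz.

27.7 kHz, 149.9 kHz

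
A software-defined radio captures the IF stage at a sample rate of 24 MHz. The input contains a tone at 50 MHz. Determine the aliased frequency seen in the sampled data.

50 MHz mod fs = 2 MHz.
2 MHz ≤ fs/2 = 12 MHz, appears at 2 MHz.

2 MHz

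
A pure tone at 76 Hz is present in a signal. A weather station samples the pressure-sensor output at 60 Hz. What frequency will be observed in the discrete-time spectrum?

76 Hz mod fs = 16 Hz.
16 Hz ≤ fs/2 = 30 Hz, appears at 16 Hz.

16 Hz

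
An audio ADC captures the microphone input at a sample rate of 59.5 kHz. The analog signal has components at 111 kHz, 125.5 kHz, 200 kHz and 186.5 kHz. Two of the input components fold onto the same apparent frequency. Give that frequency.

8 kHz

fs/2 = 29.75 kHz.
111 kHz mod fs = 51.5 kHz.
51.5 kHz > fs/2 = 29.75 kHz, folds to fs − 51.5 kHz = 8 kHz.
125.5 kHz mod fs = 6.5 kHz.
6.5 kHz ≤ fs/2 = 29.75 kHz, appears at 6.5 kHz.
200 kHz mod fs = 21.5 kHz.
21.5 kHz ≤ fs/2 = 29.75 kHz, appears at 21.5 kHz.
186.5 kHz mod fs = 8 kHz.
8 kHz ≤ fs/2 = 29.75 kHz, appears at 8 kHz.
111 kHz and 186.5 kHz both map to 8 kHz.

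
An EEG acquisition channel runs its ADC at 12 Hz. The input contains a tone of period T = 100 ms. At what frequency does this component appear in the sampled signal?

2 Hz

T = 100 ms → f = 1/T = 10 Hz.
10 Hz > fs/2 = 6 Hz, folds to fs − 10 Hz = 2 Hz.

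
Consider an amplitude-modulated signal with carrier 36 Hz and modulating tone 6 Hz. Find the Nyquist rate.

84 Hz

AM sidebands sit at fc ± fm = 30 Hz and 42 Hz.
Highest-frequency component: 42 Hz.
Nyquist rate = 2 × 42 Hz = 84 Hz.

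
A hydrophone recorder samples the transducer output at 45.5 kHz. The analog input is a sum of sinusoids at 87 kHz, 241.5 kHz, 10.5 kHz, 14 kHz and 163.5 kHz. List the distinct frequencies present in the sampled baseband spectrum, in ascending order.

fs/2 = 22.75 kHz.
87 kHz mod fs = 41.5 kHz.
41.5 kHz > fs/2 = 22.75 kHz, folds to fs − 41.5 kHz = 4 kHz.
241.5 kHz mod fs = 14 kHz.
14 kHz ≤ fs/2 = 22.75 kHz, appears at 14 kHz.
10.5 kHz ≤ fs/2 = 22.75 kHz, passes unchanged.
14 kHz ≤ fs/2 = 22.75 kHz, passes unchanged.
163.5 kHz mod fs = 27 kHz.
27 kHz > fs/2 = 22.75 kHz, folds to fs − 27 kHz = 18.5 kHz.
Distinct values: {4 kHz, 10.5 kHz, 14 kHz, 18.5 kHz}.

4 kHz, 10.5 kHz, 14 kHz, 18.5 kHz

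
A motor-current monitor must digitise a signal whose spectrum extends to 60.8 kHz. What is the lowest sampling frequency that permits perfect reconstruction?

121.6 kHz

Nyquist rate = 2 × 60.8 kHz = 121.6 kHz.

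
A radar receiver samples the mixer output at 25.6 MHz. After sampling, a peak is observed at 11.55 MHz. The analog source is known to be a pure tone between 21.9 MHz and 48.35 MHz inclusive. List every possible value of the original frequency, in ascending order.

37.15 MHz, 39.65 MHz

Frequencies that alias to 11.55 MHz are k·fs ± 11.55 MHz for integer k ≥ 0.
k=0: 11.55 MHz.
k=1: 14.05 MHz, 37.15 MHz.
k=2: 39.65 MHz, 62.75 MHz.
k=3: 65.25 MHz, 88.35 MHz.
Within [21.9 MHz, 48.35 MHz]: 37.15 MHz, 39.65 MHz.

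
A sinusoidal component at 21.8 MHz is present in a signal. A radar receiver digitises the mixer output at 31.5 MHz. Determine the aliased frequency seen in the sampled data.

9.7 MHz

21.8 MHz > fs/2 = 15.75 MHz, folds to fs − 21.8 MHz = 9.7 MHz.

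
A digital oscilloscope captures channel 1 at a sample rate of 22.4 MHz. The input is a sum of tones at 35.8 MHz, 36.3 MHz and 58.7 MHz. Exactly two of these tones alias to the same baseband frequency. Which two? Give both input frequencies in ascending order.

fs/2 = 11.2 MHz.
35.8 MHz mod fs = 13.4 MHz.
13.4 MHz > fs/2 = 11.2 MHz, folds to fs − 13.4 MHz = 9 MHz.
36.3 MHz mod fs = 13.9 MHz.
13.9 MHz > fs/2 = 11.2 MHz, folds to fs − 13.9 MHz = 8.5 MHz.
58.7 MHz mod fs = 13.9 MHz.
13.9 MHz > fs/2 = 11.2 MHz, folds to fs − 13.9 MHz = 8.5 MHz.
36.3 MHz and 58.7 MHz both map to 8.5 MHz.

36.3 MHz, 58.7 MHz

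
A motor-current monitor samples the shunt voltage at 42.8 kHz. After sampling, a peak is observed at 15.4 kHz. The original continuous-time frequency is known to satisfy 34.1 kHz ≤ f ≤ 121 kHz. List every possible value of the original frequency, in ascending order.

58.2 kHz, 70.2 kHz, 101 kHz, 113 kHz

Frequencies that alias to 15.4 kHz are k·fs ± 15.4 kHz for integer k ≥ 0.
k=0: 15.4 kHz.
k=1: 27.4 kHz, 58.2 kHz.
k=2: 70.2 kHz, 101 kHz.
k=3: 113 kHz, 143.8 kHz.
k=4: 155.8 kHz, 186.6 kHz.
Within [34.1 kHz, 121 kHz]: 58.2 kHz, 70.2 kHz, 101 kHz, 113 kHz.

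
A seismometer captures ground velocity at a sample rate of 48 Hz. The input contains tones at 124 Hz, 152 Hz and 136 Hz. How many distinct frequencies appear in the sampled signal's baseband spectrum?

fs/2 = 24 Hz.
124 Hz mod fs = 28 Hz.
28 Hz > fs/2 = 24 Hz, folds to fs − 28 Hz = 20 Hz.
152 Hz mod fs = 8 Hz.
8 Hz ≤ fs/2 = 24 Hz, appears at 8 Hz.
136 Hz mod fs = 40 Hz.
40 Hz > fs/2 = 24 Hz, folds to fs − 40 Hz = 8 Hz.
Distinct values: {8 Hz, 20 Hz} → 2.

2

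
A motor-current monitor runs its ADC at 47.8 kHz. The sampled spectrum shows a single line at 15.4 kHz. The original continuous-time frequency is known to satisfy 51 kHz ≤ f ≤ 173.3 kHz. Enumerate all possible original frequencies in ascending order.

Frequencies that alias to 15.4 kHz are k·fs ± 15.4 kHz for integer k ≥ 0.
k=0: 15.4 kHz.
k=1: 32.4 kHz, 63.2 kHz.
k=2: 80.2 kHz, 111 kHz.
k=3: 128 kHz, 158.8 kHz.
k=4: 175.8 kHz, 206.6 kHz.
Within [51 kHz, 173.3 kHz]: 63.2 kHz, 80.2 kHz, 111 kHz, 128 kHz, 158.8 kHz.

63.2 kHz, 80.2 kHz, 111 kHz, 128 kHz, 158.8 kHz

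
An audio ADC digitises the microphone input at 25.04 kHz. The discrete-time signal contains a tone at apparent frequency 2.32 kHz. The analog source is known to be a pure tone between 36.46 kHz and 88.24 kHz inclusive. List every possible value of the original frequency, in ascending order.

47.76 kHz, 52.4 kHz, 72.8 kHz, 77.44 kHz

Frequencies that alias to 2.32 kHz are k·fs ± 2.32 kHz for integer k ≥ 0.
k=0: 2.32 kHz.
k=1: 22.72 kHz, 27.36 kHz.
k=2: 47.76 kHz, 52.4 kHz.
k=3: 72.8 kHz, 77.44 kHz.
k=4: 97.84 kHz, 102.48 kHz.
Within [36.46 kHz, 88.24 kHz]: 47.76 kHz, 52.4 kHz, 72.8 kHz, 77.44 kHz.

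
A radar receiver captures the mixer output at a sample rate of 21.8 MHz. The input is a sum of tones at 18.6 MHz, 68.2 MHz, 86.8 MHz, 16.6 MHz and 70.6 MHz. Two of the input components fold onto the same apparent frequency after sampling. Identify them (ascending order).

16.6 MHz, 70.6 MHz

fs/2 = 10.9 MHz.
18.6 MHz > fs/2 = 10.9 MHz, folds to fs − 18.6 MHz = 3.2 MHz.
68.2 MHz mod fs = 2.8 MHz.
2.8 MHz ≤ fs/2 = 10.9 MHz, appears at 2.8 MHz.
86.8 MHz mod fs = 21.4 MHz.
21.4 MHz > fs/2 = 10.9 MHz, folds to fs − 21.4 MHz = 0.4 MHz.
16.6 MHz > fs/2 = 10.9 MHz, folds to fs − 16.6 MHz = 5.2 MHz.
70.6 MHz mod fs = 5.2 MHz.
5.2 MHz ≤ fs/2 = 10.9 MHz, appears at 5.2 MHz.
16.6 MHz and 70.6 MHz both map to 5.2 MHz.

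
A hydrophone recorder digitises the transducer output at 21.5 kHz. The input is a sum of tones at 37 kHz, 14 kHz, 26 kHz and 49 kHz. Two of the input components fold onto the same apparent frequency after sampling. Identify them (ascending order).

37 kHz, 49 kHz

fs/2 = 10.75 kHz.
37 kHz mod fs = 15.5 kHz.
15.5 kHz > fs/2 = 10.75 kHz, folds to fs − 15.5 kHz = 6 kHz.
14 kHz > fs/2 = 10.75 kHz, folds to fs − 14 kHz = 7.5 kHz.
26 kHz mod fs = 4.5 kHz.
4.5 kHz ≤ fs/2 = 10.75 kHz, appears at 4.5 kHz.
49 kHz mod fs = 6 kHz.
6 kHz ≤ fs/2 = 10.75 kHz, appears at 6 kHz.
37 kHz and 49 kHz both map to 6 kHz.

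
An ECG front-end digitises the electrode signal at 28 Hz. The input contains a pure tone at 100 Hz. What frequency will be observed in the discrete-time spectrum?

100 Hz mod fs = 16 Hz.
16 Hz > fs/2 = 14 Hz, folds to fs − 16 Hz = 12 Hz.

12 Hz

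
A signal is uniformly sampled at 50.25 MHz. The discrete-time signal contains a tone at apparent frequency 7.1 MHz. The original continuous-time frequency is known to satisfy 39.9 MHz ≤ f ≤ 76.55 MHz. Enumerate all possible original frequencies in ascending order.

Frequencies that alias to 7.1 MHz are k·fs ± 7.1 MHz for integer k ≥ 0.
k=0: 7.1 MHz.
k=1: 43.15 MHz, 57.35 MHz.
k=2: 93.4 MHz, 107.6 MHz.
Within [39.9 MHz, 76.55 MHz]: 43.15 MHz, 57.35 MHz.

43.15 MHz, 57.35 MHz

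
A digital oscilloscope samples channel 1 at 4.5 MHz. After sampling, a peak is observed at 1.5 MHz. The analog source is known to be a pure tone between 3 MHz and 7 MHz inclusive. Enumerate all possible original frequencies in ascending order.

Frequencies that alias to 1.5 MHz are k·fs ± 1.5 MHz for integer k ≥ 0.
k=0: 1.5 MHz.
k=1: 3 MHz, 6 MHz.
k=2: 7.5 MHz, 10.5 MHz.
Within [3 MHz, 7 MHz]: 3 MHz, 6 MHz.

3 MHz, 6 MHz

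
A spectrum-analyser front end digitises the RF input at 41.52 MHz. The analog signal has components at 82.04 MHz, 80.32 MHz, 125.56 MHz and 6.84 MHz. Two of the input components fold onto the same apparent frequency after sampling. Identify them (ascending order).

fs/2 = 20.76 MHz.
82.04 MHz mod fs = 40.52 MHz.
40.52 MHz > fs/2 = 20.76 MHz, folds to fs − 40.52 MHz = 1 MHz.
80.32 MHz mod fs = 38.8 MHz.
38.8 MHz > fs/2 = 20.76 MHz, folds to fs − 38.8 MHz = 2.72 MHz.
125.56 MHz mod fs = 1 MHz.
1 MHz ≤ fs/2 = 20.76 MHz, appears at 1 MHz.
6.84 MHz ≤ fs/2 = 20.76 MHz, passes unchanged.
82.04 MHz and 125.56 MHz both map to 1 MHz.

82.04 MHz, 125.56 MHz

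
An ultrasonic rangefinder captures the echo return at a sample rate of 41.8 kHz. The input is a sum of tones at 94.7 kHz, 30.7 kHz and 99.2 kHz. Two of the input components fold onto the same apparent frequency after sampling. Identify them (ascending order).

fs/2 = 20.9 kHz.
94.7 kHz mod fs = 11.1 kHz.
11.1 kHz ≤ fs/2 = 20.9 kHz, appears at 11.1 kHz.
30.7 kHz > fs/2 = 20.9 kHz, folds to fs − 30.7 kHz = 11.1 kHz.
99.2 kHz mod fs = 15.6 kHz.
15.6 kHz ≤ fs/2 = 20.9 kHz, appears at 15.6 kHz.
30.7 kHz and 94.7 kHz both map to 11.1 kHz.

30.7 kHz, 94.7 kHz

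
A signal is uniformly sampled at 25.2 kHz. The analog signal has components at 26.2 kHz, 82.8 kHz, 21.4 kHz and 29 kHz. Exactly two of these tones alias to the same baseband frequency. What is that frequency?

fs/2 = 12.6 kHz.
26.2 kHz mod fs = 1 kHz.
1 kHz ≤ fs/2 = 12.6 kHz, appears at 1 kHz.
82.8 kHz mod fs = 7.2 kHz.
7.2 kHz ≤ fs/2 = 12.6 kHz, appears at 7.2 kHz.
21.4 kHz > fs/2 = 12.6 kHz, folds to fs − 21.4 kHz = 3.8 kHz.
29 kHz mod fs = 3.8 kHz.
3.8 kHz ≤ fs/2 = 12.6 kHz, appears at 3.8 kHz.
21.4 kHz and 29 kHz both map to 3.8 kHz.

3.8 kHz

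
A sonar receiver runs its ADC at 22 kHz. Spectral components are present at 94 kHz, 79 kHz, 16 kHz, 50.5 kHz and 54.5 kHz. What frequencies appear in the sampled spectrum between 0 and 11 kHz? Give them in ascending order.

fs/2 = 11 kHz.
94 kHz mod fs = 6 kHz.
6 kHz ≤ fs/2 = 11 kHz, appears at 6 kHz.
79 kHz mod fs = 13 kHz.
13 kHz > fs/2 = 11 kHz, folds to fs − 13 kHz = 9 kHz.
16 kHz > fs/2 = 11 kHz, folds to fs − 16 kHz = 6 kHz.
50.5 kHz mod fs = 6.5 kHz.
6.5 kHz ≤ fs/2 = 11 kHz, appears at 6.5 kHz.
54.5 kHz mod fs = 10.5 kHz.
10.5 kHz ≤ fs/2 = 11 kHz, appears at 10.5 kHz.
Distinct values: {6 kHz, 6.5 kHz, 9 kHz, 10.5 kHz}.

6 kHz, 6.5 kHz, 9 kHz, 10.5 kHz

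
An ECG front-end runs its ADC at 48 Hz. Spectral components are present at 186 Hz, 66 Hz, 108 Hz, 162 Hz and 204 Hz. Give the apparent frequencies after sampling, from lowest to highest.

6 Hz, 12 Hz, 18 Hz

fs/2 = 24 Hz.
186 Hz mod fs = 42 Hz.
42 Hz > fs/2 = 24 Hz, folds to fs − 42 Hz = 6 Hz.
66 Hz mod fs = 18 Hz.
18 Hz ≤ fs/2 = 24 Hz, appears at 18 Hz.
108 Hz mod fs = 12 Hz.
12 Hz ≤ fs/2 = 24 Hz, appears at 12 Hz.
162 Hz mod fs = 18 Hz.
18 Hz ≤ fs/2 = 24 Hz, appears at 18 Hz.
204 Hz mod fs = 12 Hz.
12 Hz ≤ fs/2 = 24 Hz, appears at 12 Hz.
Distinct values: {6 Hz, 12 Hz, 18 Hz}.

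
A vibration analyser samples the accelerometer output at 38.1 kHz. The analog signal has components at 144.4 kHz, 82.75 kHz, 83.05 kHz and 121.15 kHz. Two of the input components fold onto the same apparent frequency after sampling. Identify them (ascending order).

83.05 kHz, 121.15 kHz

fs/2 = 19.05 kHz.
144.4 kHz mod fs = 30.1 kHz.
30.1 kHz > fs/2 = 19.05 kHz, folds to fs − 30.1 kHz = 8 kHz.
82.75 kHz mod fs = 6.55 kHz.
6.55 kHz ≤ fs/2 = 19.05 kHz, appears at 6.55 kHz.
83.05 kHz mod fs = 6.85 kHz.
6.85 kHz ≤ fs/2 = 19.05 kHz, appears at 6.85 kHz.
121.15 kHz mod fs = 6.85 kHz.
6.85 kHz ≤ fs/2 = 19.05 kHz, appears at 6.85 kHz.
83.05 kHz and 121.15 kHz both map to 6.85 kHz.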